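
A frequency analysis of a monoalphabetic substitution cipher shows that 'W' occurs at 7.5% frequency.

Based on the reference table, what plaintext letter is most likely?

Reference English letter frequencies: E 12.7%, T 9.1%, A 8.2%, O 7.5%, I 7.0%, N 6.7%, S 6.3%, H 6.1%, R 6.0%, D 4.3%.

Step 1: The observed frequency is 7.5%.
Step 2: Compare with English frequencies:
  E: 12.7% (difference: 5.2%)
  T: 9.1% (difference: 1.6%)
  A: 8.2% (difference: 0.7%)
  O: 7.5% (difference: 0.0%) <-- closest
  I: 7.0% (difference: 0.5%)
  N: 6.7% (difference: 0.8%)
  S: 6.3% (difference: 1.2%)
  H: 6.1% (difference: 1.4%)
  R: 6.0% (difference: 1.5%)
  D: 4.3% (difference: 3.2%)
Step 3: 'W' most likely represents 'O' (frequency 7.5%).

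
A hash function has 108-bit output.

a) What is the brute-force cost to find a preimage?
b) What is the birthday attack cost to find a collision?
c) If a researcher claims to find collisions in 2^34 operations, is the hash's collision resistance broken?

Step 1: Preimage resistance requires brute-force of 2^108 operations.
Step 2: Collision resistance (birthday bound) = 2^(108/2) = 2^54.
Step 3: The claimed attack costs 2^34 operations.
Step 4: Since 2^34 < 2^54, the claimed attack beats the generic birthday bound, so collision resistance is broken.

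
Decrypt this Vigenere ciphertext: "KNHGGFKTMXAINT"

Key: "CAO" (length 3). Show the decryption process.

Step 1: Key 'CAO' has length 3. Extended key: CAOCAOCAOCAOCA
Step 2: Decrypt each position:
  K(10) - C(2) = 8 = I
  N(13) - A(0) = 13 = N
  H(7) - O(14) = 19 = T
  G(6) - C(2) = 4 = E
  G(6) - A(0) = 6 = G
  F(5) - O(14) = 17 = R
  K(10) - C(2) = 8 = I
  T(19) - A(0) = 19 = T
  M(12) - O(14) = 24 = Y
  X(23) - C(2) = 21 = V
  A(0) - A(0) = 0 = A
  I(8) - O(14) = 20 = U
  N(13) - C(2) = 11 = L
  T(19) - A(0) = 19 = T
Plaintext: INTEGRITYVAULT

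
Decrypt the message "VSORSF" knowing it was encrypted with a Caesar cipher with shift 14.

Step 1: Reverse the shift by subtracting 14 from each letter position.
  V (position 21) -> position (21-14) mod 26 = 7 -> H
  S (position 18) -> position (18-14) mod 26 = 4 -> E
  O (position 14) -> position (14-14) mod 26 = 0 -> A
  R (position 17) -> position (17-14) mod 26 = 3 -> D
  S (position 18) -> position (18-14) mod 26 = 4 -> E
  F (position 5) -> position (5-14) mod 26 = 17 -> R
Decrypted message: HEADER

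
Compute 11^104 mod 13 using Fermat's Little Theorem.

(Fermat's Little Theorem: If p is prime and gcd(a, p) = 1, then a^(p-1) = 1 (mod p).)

Step 1: Since 13 is prime, by Fermat's Little Theorem: 11^12 = 1 (mod 13).
Step 2: Reduce exponent: 104 mod 12 = 8.
Step 3: So 11^104 = 11^8 (mod 13).
Step 4: 11^8 mod 13 = 9.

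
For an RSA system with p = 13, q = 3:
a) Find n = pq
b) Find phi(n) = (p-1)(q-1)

Step 1: n = p * q = 13 * 3 = 39.
Step 2: phi(n) = (p-1)(q-1) = 12 * 2 = 24.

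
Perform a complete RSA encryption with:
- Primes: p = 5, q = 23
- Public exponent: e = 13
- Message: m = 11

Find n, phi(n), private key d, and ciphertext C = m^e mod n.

Step 1: n = 5 * 23 = 115.
Step 2: phi(n) = (5-1)(23-1) = 4 * 22 = 88.
Step 3: Find d = 13^(-1) mod 88 = 61.
  Verify: 13 * 61 = 793 = 1 (mod 88).
Step 4: C = 11^13 mod 115 = 86.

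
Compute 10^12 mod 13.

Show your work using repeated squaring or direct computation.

Step 1: Compute 10^12 mod 13 step by step, reducing modulo 13 at each step.
  10^1 mod 13 = 10
  10^2 mod 13 = (10 * 10) mod 13 = 9
  10^3 mod 13 = (9 * 10) mod 13 = 12
  10^4 mod 13 = (12 * 10) mod 13 = 3
  10^5 mod 13 = (3 * 10) mod 13 = 4
  10^6 mod 13 = (4 * 10) mod 13 = 1
  10^7 mod 13 = (1 * 10) mod 13 = 10
  10^8 mod 13 = (10 * 10) mod 13 = 9
  10^9 mod 13 = (9 * 10) mod 13 = 12
  10^10 mod 13 = (12 * 10) mod 13 = 3
  10^11 mod 13 = (3 * 10) mod 13 = 4
  10^12 mod 13 = (4 * 10) mod 13 = 1
Step 2: Result = 1.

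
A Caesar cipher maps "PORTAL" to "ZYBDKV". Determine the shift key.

Step 1: Compare first letters: P (position 15) -> Z (position 25).
Step 2: Shift = (25 - 15) mod 26 = 10.
The shift value is 10.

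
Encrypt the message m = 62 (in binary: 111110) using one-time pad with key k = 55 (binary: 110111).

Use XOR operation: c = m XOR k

Step 1: Write out the XOR operation bit by bit:
  Message: 111110
  Key:     110111
  XOR:     001001
Step 2: Convert to decimal: 001001 = 9.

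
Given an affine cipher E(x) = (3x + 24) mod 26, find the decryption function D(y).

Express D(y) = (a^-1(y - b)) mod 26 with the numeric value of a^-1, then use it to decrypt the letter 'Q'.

Step 1: Find a^-1, the modular inverse of 3 mod 26.
Step 2: We need 3 * a^-1 = 1 (mod 26).
Step 3: 3 * 9 = 27 = 1 * 26 + 1, so a^-1 = 9.
Step 4: D(y) = 9(y - 24) mod 26.
Step 5: Apply to 'Q' (y = 16): D(16) = 9 * (16 - 24) mod 26 = 9 * -8 mod 26 = 6 -> 'G'.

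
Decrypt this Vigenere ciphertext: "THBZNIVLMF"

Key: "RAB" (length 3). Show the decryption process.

Step 1: Key 'RAB' has length 3. Extended key: RABRABRABR
Step 2: Decrypt each position:
  T(19) - R(17) = 2 = C
  H(7) - A(0) = 7 = H
  B(1) - B(1) = 0 = A
  Z(25) - R(17) = 8 = I
  N(13) - A(0) = 13 = N
  I(8) - B(1) = 7 = H
  V(21) - R(17) = 4 = E
  L(11) - A(0) = 11 = L
  M(12) - B(1) = 11 = L
  F(5) - R(17) = 14 = O
Plaintext: CHAINHELLO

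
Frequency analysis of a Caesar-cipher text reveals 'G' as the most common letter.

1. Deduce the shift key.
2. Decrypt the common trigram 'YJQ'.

Step 1: In English, 'E' is the most frequent letter (12.7%).
Step 2: The most frequent ciphertext letter is 'G' (position 6).
Step 3: Shift = (6 - 4) mod 26 = 2.
Step 4: Decrypt 'YJQ' by shifting back 2:
  Y -> W
  J -> H
  Q -> O
Step 5: 'YJQ' decrypts to 'WHO'.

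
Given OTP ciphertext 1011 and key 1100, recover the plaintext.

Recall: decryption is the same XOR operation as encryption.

Step 1: XOR ciphertext with key:
  Ciphertext: 1011
  Key:        1100
  XOR:        0111
Step 2: Plaintext = 0111 = 7 in decimal.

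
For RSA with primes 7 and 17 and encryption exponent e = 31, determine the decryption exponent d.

Step 1: n = 7 * 17 = 119.
Step 2: phi(n) = 6 * 16 = 96.
Step 3: Find d such that 31 * d = 1 (mod 96).
Step 4: d = 31^(-1) mod 96 = 31.
Verification: 31 * 31 = 961 = 10 * 96 + 1.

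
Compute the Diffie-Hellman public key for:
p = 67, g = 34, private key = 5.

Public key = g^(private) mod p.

Step 1: A = g^a mod p = 34^5 mod 67.
  34^1 mod 67 = 34
  34^2 mod 67 = (34 * 34) mod 67 = 17
  34^3 mod 67 = (17 * 34) mod 67 = 42
  34^4 mod 67 = (42 * 34) mod 67 = 21
  34^5 mod 67 = (21 * 34) mod 67 = 44
Result: A = 44.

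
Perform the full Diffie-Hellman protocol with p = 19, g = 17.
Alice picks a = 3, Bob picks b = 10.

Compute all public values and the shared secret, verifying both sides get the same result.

Step 1: A = g^a mod p = 17^3 mod 19 = 11.
Step 2: B = g^b mod p = 17^10 mod 19 = 17.
Step 3: Alice computes s = B^a mod p = 17^3 mod 19 = 11.
Step 4: Bob computes s = A^b mod p = 11^10 mod 19 = 11.
Both sides agree: shared secret = 11.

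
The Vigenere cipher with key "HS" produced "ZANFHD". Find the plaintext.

Step 1: Extend key: HSHSHS
Step 2: Decrypt each letter (c - k) mod 26:
  Z(25) - H(7) = (25-7) mod 26 = 18 = S
  A(0) - S(18) = (0-18) mod 26 = 8 = I
  N(13) - H(7) = (13-7) mod 26 = 6 = G
  F(5) - S(18) = (5-18) mod 26 = 13 = N
  H(7) - H(7) = (7-7) mod 26 = 0 = A
  D(3) - S(18) = (3-18) mod 26 = 11 = L
Plaintext: SIGNAL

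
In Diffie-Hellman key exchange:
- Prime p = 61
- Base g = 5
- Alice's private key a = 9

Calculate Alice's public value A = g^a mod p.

Step 1: A = g^a mod p = 5^9 mod 61.
  5^1 mod 61 = 5
  5^2 mod 61 = (5 * 5) mod 61 = 25
  5^3 mod 61 = (25 * 5) mod 61 = 3
  5^4 mod 61 = (3 * 5) mod 61 = 15
  5^5 mod 61 = (15 * 5) mod 61 = 14
  5^6 mod 61 = (14 * 5) mod 61 = 9
  5^7 mod 61 = (9 * 5) mod 61 = 45
  5^8 mod 61 = (45 * 5) mod 61 = 42
  5^9 mod 61 = (42 * 5) mod 61 = 27
Result: A = 27.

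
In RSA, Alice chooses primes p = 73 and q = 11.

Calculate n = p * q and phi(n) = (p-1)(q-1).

Step 1: n = p * q = 73 * 11 = 803.
Step 2: phi(n) = (p-1)(q-1) = 72 * 10 = 720.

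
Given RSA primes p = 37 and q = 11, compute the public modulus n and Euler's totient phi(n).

Step 1: n = p * q = 37 * 11 = 407.
Step 2: phi(n) = (p-1)(q-1) = 36 * 10 = 360.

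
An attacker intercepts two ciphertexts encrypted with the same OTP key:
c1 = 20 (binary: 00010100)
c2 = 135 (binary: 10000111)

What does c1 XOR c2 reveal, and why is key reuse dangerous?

Step 1: c1 XOR c2 = (m1 XOR k) XOR (m2 XOR k).
Step 2: By XOR associativity/commutativity: = m1 XOR m2 XOR k XOR k = m1 XOR m2.
Step 3: 00010100 XOR 10000111 = 10010011 = 147.
Step 4: The key cancels out! An attacker learns m1 XOR m2 = 147, revealing the relationship between plaintexts.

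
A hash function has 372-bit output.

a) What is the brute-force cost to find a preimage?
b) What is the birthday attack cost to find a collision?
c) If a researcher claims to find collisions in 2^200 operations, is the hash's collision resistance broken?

Step 1: Preimage resistance requires brute-force of 2^372 operations.
Step 2: Collision resistance (birthday bound) = 2^(372/2) = 2^186.
Step 3: The claimed attack costs 2^200 operations.
Step 4: Since 2^200 >= 2^186, the claimed attack is no faster than the generic birthday attack, so this does not break collision resistance.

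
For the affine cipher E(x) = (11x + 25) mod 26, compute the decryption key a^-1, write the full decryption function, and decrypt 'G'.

Step 1: Find a^-1, the modular inverse of 11 mod 26.
Step 2: We need 11 * a^-1 = 1 (mod 26).
Step 3: 11 * 19 = 209 = 8 * 26 + 1, so a^-1 = 19.
Step 4: D(y) = 19(y - 25) mod 26.
Step 5: Apply to 'G' (y = 6): D(6) = 19 * (6 - 25) mod 26 = 19 * -19 mod 26 = 3 -> 'D'.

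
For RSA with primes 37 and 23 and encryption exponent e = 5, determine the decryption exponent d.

Step 1: n = 37 * 23 = 851.
Step 2: phi(n) = 36 * 22 = 792.
Step 3: Find d such that 5 * d = 1 (mod 792).
Step 4: d = 5^(-1) mod 792 = 317.
Verification: 5 * 317 = 1585 = 2 * 792 + 1.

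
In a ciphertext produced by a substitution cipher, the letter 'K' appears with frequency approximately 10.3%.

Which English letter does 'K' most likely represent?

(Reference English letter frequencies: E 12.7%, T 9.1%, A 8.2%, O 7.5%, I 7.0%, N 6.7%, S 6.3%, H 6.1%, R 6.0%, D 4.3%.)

Step 1: The observed frequency is 10.3%.
Step 2: Compare with English frequencies:
  E: 12.7% (difference: 2.4%)
  T: 9.1% (difference: 1.2%) <-- closest
  A: 8.2% (difference: 2.1%)
  O: 7.5% (difference: 2.8%)
  I: 7.0% (difference: 3.3%)
  N: 6.7% (difference: 3.6%)
  S: 6.3% (difference: 4.0%)
  H: 6.1% (difference: 4.2%)
  R: 6.0% (difference: 4.3%)
  D: 4.3% (difference: 6.0%)
Step 3: 'K' most likely represents 'T' (frequency 9.1%).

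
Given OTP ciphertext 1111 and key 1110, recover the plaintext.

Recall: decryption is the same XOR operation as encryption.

Step 1: XOR ciphertext with key:
  Ciphertext: 1111
  Key:        1110
  XOR:        0001
Step 2: Plaintext = 0001 = 1 in decimal.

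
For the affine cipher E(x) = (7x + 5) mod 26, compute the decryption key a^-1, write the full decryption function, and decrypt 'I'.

Step 1: Find a^-1, the modular inverse of 7 mod 26.
Step 2: We need 7 * a^-1 = 1 (mod 26).
Step 3: 7 * 15 = 105 = 4 * 26 + 1, so a^-1 = 15.
Step 4: D(y) = 15(y - 5) mod 26.
Step 5: Apply to 'I' (y = 8): D(8) = 15 * (8 - 5) mod 26 = 15 * 3 mod 26 = 19 -> 'T'.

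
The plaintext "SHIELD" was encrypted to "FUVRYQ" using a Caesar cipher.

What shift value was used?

Step 1: Compare first letters: S (position 18) -> F (position 5).
Step 2: Shift = (5 - 18) mod 26 = 13.
The shift value is 13.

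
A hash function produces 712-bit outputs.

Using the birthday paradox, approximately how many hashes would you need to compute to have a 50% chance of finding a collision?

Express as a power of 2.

Step 1: The birthday paradox gives collision probability ~50% after sqrt(2^n) = 2^(n/2) hashes.
Step 2: For 712-bit output: 2^(712/2) = 2^356.
Step 3: Approximately 2^356 hash computations needed.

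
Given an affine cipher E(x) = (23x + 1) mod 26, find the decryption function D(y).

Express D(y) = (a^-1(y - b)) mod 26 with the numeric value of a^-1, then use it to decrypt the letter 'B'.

Step 1: Find a^-1, the modular inverse of 23 mod 26.
Step 2: We need 23 * a^-1 = 1 (mod 26).
Step 3: 23 * 17 = 391 = 15 * 26 + 1, so a^-1 = 17.
Step 4: D(y) = 17(y - 1) mod 26.
Step 5: Apply to 'B' (y = 1): D(1) = 17 * (1 - 1) mod 26 = 17 * 0 mod 26 = 0 -> 'A'.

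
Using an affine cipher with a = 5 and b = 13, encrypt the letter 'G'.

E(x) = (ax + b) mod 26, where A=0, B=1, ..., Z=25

Step 1: Convert 'G' to number: x = 6.
Step 2: E(6) = (5 * 6 + 13) mod 26 = 43 mod 26 = 17.
Step 3: Convert 17 back to letter: R.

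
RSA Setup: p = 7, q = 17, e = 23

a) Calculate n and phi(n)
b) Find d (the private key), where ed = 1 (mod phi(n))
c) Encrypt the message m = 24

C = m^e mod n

Step 1: n = 7 * 17 = 119.
Step 2: phi(n) = (7-1)(17-1) = 6 * 16 = 96.
Step 3: Find d = 23^(-1) mod 96 = 71.
  Verify: 23 * 71 = 1633 = 1 (mod 96).
Step 4: C = 24^23 mod 119 = 12.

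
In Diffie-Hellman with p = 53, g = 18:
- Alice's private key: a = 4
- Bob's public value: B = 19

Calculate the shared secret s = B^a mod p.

Step 1: s = B^a mod p = 19^4 mod 53.
  19^1 mod 53 = 19
  19^2 mod 53 = (19 * 19) mod 53 = 43
  19^3 mod 53 = (43 * 19) mod 53 = 22
  19^4 mod 53 = (22 * 19) mod 53 = 47
Result: shared secret = 47.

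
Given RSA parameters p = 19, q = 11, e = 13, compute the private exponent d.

Step 1: n = 19 * 11 = 209.
Step 2: phi(n) = 18 * 10 = 180.
Step 3: Find d such that 13 * d = 1 (mod 180).
Step 4: d = 13^(-1) mod 180 = 97.
Verification: 13 * 97 = 1261 = 7 * 180 + 1.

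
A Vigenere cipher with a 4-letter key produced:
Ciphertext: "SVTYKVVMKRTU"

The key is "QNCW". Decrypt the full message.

Step 1: Key 'QNCW' has length 4. Extended key: QNCWQNCWQNCW
Step 2: Decrypt each position:
  S(18) - Q(16) = 2 = C
  V(21) - N(13) = 8 = I
  T(19) - C(2) = 17 = R
  Y(24) - W(22) = 2 = C
  K(10) - Q(16) = 20 = U
  V(21) - N(13) = 8 = I
  V(21) - C(2) = 19 = T
  M(12) - W(22) = 16 = Q
  K(10) - Q(16) = 20 = U
  R(17) - N(13) = 4 = E
  T(19) - C(2) = 17 = R
  U(20) - W(22) = 24 = Y
Plaintext: CIRCUITQUERY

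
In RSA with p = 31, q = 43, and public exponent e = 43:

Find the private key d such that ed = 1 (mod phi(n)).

Step 1: n = 31 * 43 = 1333.
Step 2: phi(n) = 30 * 42 = 1260.
Step 3: Find d such that 43 * d = 1 (mod 1260).
Step 4: d = 43^(-1) mod 1260 = 967.
Verification: 43 * 967 = 41581 = 33 * 1260 + 1.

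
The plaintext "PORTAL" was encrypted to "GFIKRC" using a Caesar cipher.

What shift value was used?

Step 1: Compare first letters: P (position 15) -> G (position 6).
Step 2: Shift = (6 - 15) mod 26 = 17.
The shift value is 17.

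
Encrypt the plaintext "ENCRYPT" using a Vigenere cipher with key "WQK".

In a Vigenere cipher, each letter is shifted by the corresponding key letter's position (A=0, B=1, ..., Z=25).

Step 1: Repeat key to match plaintext length:
  Plaintext: ENCRYPT
  Key:       WQKWQKW
Step 2: Encrypt each letter:
  E(4) + W(22) = (4+22) mod 26 = 0 = A
  N(13) + Q(16) = (13+16) mod 26 = 3 = D
  C(2) + K(10) = (2+10) mod 26 = 12 = M
  R(17) + W(22) = (17+22) mod 26 = 13 = N
  Y(24) + Q(16) = (24+16) mod 26 = 14 = O
  P(15) + K(10) = (15+10) mod 26 = 25 = Z
  T(19) + W(22) = (19+22) mod 26 = 15 = P
Ciphertext: ADMNOZP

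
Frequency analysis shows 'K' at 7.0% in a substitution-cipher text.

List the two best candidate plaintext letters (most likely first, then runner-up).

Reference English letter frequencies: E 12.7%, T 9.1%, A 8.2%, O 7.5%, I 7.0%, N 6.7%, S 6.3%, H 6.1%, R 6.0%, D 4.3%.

Step 1: Observed frequency of 'K' is 7.0%.
Step 2: Compute distances to each reference frequency and sort:
  I (7.0%): difference = 0.0% <-- BEST
  N (6.7%): difference = 0.3% <-- RUNNER-UP
  O (7.5%): difference = 0.5%
  S (6.3%): difference = 0.7%
  H (6.1%): difference = 0.9%
Step 3: Most likely is 'I' (7.0%, diff 0.0%); second most likely is 'N' (6.7%, diff 0.3%).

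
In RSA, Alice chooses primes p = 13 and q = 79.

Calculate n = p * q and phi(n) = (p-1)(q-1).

Step 1: n = p * q = 13 * 79 = 1027.
Step 2: phi(n) = (p-1)(q-1) = 12 * 78 = 936.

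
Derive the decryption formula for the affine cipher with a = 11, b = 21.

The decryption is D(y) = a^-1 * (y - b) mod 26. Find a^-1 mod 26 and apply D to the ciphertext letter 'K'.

Step 1: Find a^-1, the modular inverse of 11 mod 26.
Step 2: We need 11 * a^-1 = 1 (mod 26).
Step 3: 11 * 19 = 209 = 8 * 26 + 1, so a^-1 = 19.
Step 4: D(y) = 19(y - 21) mod 26.
Step 5: Apply to 'K' (y = 10): D(10) = 19 * (10 - 21) mod 26 = 19 * -11 mod 26 = 25 -> 'Z'.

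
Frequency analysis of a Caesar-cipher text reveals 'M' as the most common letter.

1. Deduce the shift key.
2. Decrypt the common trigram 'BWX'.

Step 1: In English, 'E' is the most frequent letter (12.7%).
Step 2: The most frequent ciphertext letter is 'M' (position 12).
Step 3: Shift = (12 - 4) mod 26 = 8.
Step 4: Decrypt 'BWX' by shifting back 8:
  B -> T
  W -> O
  X -> P
Step 5: 'BWX' decrypts to 'TOP'.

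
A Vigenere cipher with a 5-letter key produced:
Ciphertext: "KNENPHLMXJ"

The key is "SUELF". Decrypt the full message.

Step 1: Key 'SUELF' has length 5. Extended key: SUELFSUELF
Step 2: Decrypt each position:
  K(10) - S(18) = 18 = S
  N(13) - U(20) = 19 = T
  E(4) - E(4) = 0 = A
  N(13) - L(11) = 2 = C
  P(15) - F(5) = 10 = K
  H(7) - S(18) = 15 = P
  L(11) - U(20) = 17 = R
  M(12) - E(4) = 8 = I
  X(23) - L(11) = 12 = M
  J(9) - F(5) = 4 = E
Plaintext: STACKPRIME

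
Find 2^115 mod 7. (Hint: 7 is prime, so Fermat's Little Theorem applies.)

Step 1: Since 7 is prime, by Fermat's Little Theorem: 2^6 = 1 (mod 7).
Step 2: Reduce exponent: 115 mod 6 = 1.
Step 3: So 2^115 = 2^1 (mod 7).
Step 4: 2^1 mod 7 = 2.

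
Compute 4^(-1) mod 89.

Step 1: We need x such that 4 * x = 1 (mod 89).
Step 2: Using the extended Euclidean algorithm or trial:
  4 * 67 = 268 = 3 * 89 + 1.
Step 3: Since 268 mod 89 = 1, the inverse is x = 67.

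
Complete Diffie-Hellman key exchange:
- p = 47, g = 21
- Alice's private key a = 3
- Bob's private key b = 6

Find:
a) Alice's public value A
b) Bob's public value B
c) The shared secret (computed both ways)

Step 1: A = g^a mod p = 21^3 mod 47 = 2.
Step 2: B = g^b mod p = 21^6 mod 47 = 4.
Step 3: Alice computes s = B^a mod p = 4^3 mod 47 = 17.
Step 4: Bob computes s = A^b mod p = 2^6 mod 47 = 17.
Both sides agree: shared secret = 17.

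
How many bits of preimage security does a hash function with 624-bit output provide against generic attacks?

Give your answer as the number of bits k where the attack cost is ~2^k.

Step 1: The hash has a 624-bit output.
Step 2: Preimage resistance means: given a digest h(x), it should be infeasible to find any input that hashes to it.
With a 624-bit output there are 2^624 possible digests, so a generic brute-force preimage search costs about 2^624 evaluations.
Step 3: Security level = 624 bits.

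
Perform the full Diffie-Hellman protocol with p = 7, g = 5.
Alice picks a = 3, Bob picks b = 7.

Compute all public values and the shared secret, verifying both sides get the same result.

Step 1: A = g^a mod p = 5^3 mod 7 = 6.
Step 2: B = g^b mod p = 5^7 mod 7 = 5.
Step 3: Alice computes s = B^a mod p = 5^3 mod 7 = 6.
Step 4: Bob computes s = A^b mod p = 6^7 mod 7 = 6.
Both sides agree: shared secret = 6.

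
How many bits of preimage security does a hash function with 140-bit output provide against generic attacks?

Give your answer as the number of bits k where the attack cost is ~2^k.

Step 1: The hash has a 140-bit output.
Step 2: Preimage resistance means: given a digest h(x), it should be infeasible to find any input that hashes to it.
With a 140-bit output there are 2^140 possible digests, so a generic brute-force preimage search costs about 2^140 evaluations.
Step 3: Security level = 140 bits.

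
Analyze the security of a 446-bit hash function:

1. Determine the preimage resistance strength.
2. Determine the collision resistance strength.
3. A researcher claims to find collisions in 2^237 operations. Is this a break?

Step 1: Preimage resistance requires brute-force of 2^446 operations.
Step 2: Collision resistance (birthday bound) = 2^(446/2) = 2^223.
Step 3: The claimed attack costs 2^237 operations.
Step 4: Since 2^237 >= 2^223, the claimed attack is no faster than the generic birthday attack, so this does not break collision resistance.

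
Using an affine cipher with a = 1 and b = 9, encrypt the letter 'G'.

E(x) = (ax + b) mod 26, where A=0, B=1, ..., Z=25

Step 1: Convert 'G' to number: x = 6.
Step 2: E(6) = (1 * 6 + 9) mod 26 = 15 mod 26 = 15.
Step 3: Convert 15 back to letter: P.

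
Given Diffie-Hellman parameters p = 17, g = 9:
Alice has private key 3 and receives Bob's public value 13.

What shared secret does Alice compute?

Step 1: s = B^a mod p = 13^3 mod 17.
  13^1 mod 17 = 13
  13^2 mod 17 = (13 * 13) mod 17 = 16
  13^3 mod 17 = (16 * 13) mod 17 = 4
Result: shared secret = 4.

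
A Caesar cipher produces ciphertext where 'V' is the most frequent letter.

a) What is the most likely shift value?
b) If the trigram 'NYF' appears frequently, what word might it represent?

Step 1: In English, 'E' is the most frequent letter (12.7%).
Step 2: The most frequent ciphertext letter is 'V' (position 21).
Step 3: Shift = (21 - 4) mod 26 = 17.
Step 4: Decrypt 'NYF' by shifting back 17:
  N -> W
  Y -> H
  F -> O
Step 5: 'NYF' decrypts to 'WHO'.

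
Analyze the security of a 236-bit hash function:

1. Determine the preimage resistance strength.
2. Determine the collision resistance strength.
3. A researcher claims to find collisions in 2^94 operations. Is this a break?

Step 1: Preimage resistance requires brute-force of 2^236 operations.
Step 2: Collision resistance (birthday bound) = 2^(236/2) = 2^118.
Step 3: The claimed attack costs 2^94 operations.
Step 4: Since 2^94 < 2^118, the claimed attack beats the generic birthday bound, so collision resistance is broken.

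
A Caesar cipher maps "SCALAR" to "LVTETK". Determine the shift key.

Step 1: Compare first letters: S (position 18) -> L (position 11).
Step 2: Shift = (11 - 18) mod 26 = 19.
The shift value is 19.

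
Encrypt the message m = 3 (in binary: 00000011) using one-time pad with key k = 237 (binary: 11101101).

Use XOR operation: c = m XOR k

Step 1: Write out the XOR operation bit by bit:
  Message: 00000011
  Key:     11101101
  XOR:     11101110
Step 2: Convert to decimal: 11101110 = 238.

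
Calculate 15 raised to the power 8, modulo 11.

Step 1: Compute 15^8 mod 11 step by step, reducing modulo 11 at each step.
  15^1 mod 11 = 4
  15^2 mod 11 = (4 * 15) mod 11 = 5
  15^3 mod 11 = (5 * 15) mod 11 = 9
  15^4 mod 11 = (9 * 15) mod 11 = 3
  15^5 mod 11 = (3 * 15) mod 11 = 1
  15^6 mod 11 = (1 * 15) mod 11 = 4
  15^7 mod 11 = (4 * 15) mod 11 = 5
  15^8 mod 11 = (5 * 15) mod 11 = 9
Step 2: Result = 9.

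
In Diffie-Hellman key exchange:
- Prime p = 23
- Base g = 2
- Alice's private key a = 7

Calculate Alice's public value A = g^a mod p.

Step 1: A = g^a mod p = 2^7 mod 23.
  2^1 mod 23 = 2
  2^2 mod 23 = (2 * 2) mod 23 = 4
  2^3 mod 23 = (4 * 2) mod 23 = 8
  2^4 mod 23 = (8 * 2) mod 23 = 16
  2^5 mod 23 = (16 * 2) mod 23 = 9
  2^6 mod 23 = (9 * 2) mod 23 = 18
  2^7 mod 23 = (18 * 2) mod 23 = 13
Result: A = 13.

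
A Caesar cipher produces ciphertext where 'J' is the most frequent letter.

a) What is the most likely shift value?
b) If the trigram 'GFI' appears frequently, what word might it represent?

Step 1: In English, 'E' is the most frequent letter (12.7%).
Step 2: The most frequent ciphertext letter is 'J' (position 9).
Step 3: Shift = (9 - 4) mod 26 = 5.
Step 4: Decrypt 'GFI' by shifting back 5:
  G -> B
  F -> A
  I -> D
Step 5: 'GFI' decrypts to 'BAD'.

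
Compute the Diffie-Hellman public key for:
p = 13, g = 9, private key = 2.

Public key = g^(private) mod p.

Step 1: A = g^a mod p = 9^2 mod 13.
  9^1 mod 13 = 9
  9^2 mod 13 = (9 * 9) mod 13 = 3
Result: A = 3.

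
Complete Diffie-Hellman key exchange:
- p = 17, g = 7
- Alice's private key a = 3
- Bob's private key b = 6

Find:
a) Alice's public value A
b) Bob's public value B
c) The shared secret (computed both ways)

Step 1: A = g^a mod p = 7^3 mod 17 = 3.
Step 2: B = g^b mod p = 7^6 mod 17 = 9.
Step 3: Alice computes s = B^a mod p = 9^3 mod 17 = 15.
Step 4: Bob computes s = A^b mod p = 3^6 mod 17 = 15.
Both sides agree: shared secret = 15.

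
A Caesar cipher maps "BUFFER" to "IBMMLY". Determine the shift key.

Step 1: Compare first letters: B (position 1) -> I (position 8).
Step 2: Shift = (8 - 1) mod 26 = 7.
The shift value is 7.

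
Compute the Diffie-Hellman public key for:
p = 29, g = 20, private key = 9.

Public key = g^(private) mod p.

Step 1: A = g^a mod p = 20^9 mod 29.
  20^1 mod 29 = 20
  20^2 mod 29 = (20 * 20) mod 29 = 23
  20^3 mod 29 = (23 * 20) mod 29 = 25
  20^4 mod 29 = (25 * 20) mod 29 = 7
  20^5 mod 29 = (7 * 20) mod 29 = 24
  20^6 mod 29 = (24 * 20) mod 29 = 16
  20^7 mod 29 = (16 * 20) mod 29 = 1
  20^8 mod 29 = (1 * 20) mod 29 = 20
  20^9 mod 29 = (20 * 20) mod 29 = 23
Result: A = 23.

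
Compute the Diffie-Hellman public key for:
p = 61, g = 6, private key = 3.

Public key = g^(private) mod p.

Step 1: A = g^a mod p = 6^3 mod 61.
  6^1 mod 61 = 6
  6^2 mod 61 = (6 * 6) mod 61 = 36
  6^3 mod 61 = (36 * 6) mod 61 = 33
Result: A = 33.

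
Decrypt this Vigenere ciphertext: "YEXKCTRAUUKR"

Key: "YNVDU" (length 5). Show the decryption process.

Step 1: Key 'YNVDU' has length 5. Extended key: YNVDUYNVDUYN
Step 2: Decrypt each position:
  Y(24) - Y(24) = 0 = A
  E(4) - N(13) = 17 = R
  X(23) - V(21) = 2 = C
  K(10) - D(3) = 7 = H
  C(2) - U(20) = 8 = I
  T(19) - Y(24) = 21 = V
  R(17) - N(13) = 4 = E
  A(0) - V(21) = 5 = F
  U(20) - D(3) = 17 = R
  U(20) - U(20) = 0 = A
  K(10) - Y(24) = 12 = M
  R(17) - N(13) = 4 = E
Plaintext: ARCHIVEFRAME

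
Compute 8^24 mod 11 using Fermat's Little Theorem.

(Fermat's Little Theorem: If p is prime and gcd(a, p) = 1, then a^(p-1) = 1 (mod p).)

Step 1: Since 11 is prime, by Fermat's Little Theorem: 8^10 = 1 (mod 11).
Step 2: Reduce exponent: 24 mod 10 = 4.
Step 3: So 8^24 = 8^4 (mod 11).
Step 4: 8^4 mod 11 = 4.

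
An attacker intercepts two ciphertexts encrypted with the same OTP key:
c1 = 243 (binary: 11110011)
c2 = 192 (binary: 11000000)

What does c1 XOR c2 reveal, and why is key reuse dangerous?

Step 1: c1 XOR c2 = (m1 XOR k) XOR (m2 XOR k).
Step 2: By XOR associativity/commutativity: = m1 XOR m2 XOR k XOR k = m1 XOR m2.
Step 3: 11110011 XOR 11000000 = 00110011 = 51.
Step 4: The key cancels out! An attacker learns m1 XOR m2 = 51, revealing the relationship between plaintexts.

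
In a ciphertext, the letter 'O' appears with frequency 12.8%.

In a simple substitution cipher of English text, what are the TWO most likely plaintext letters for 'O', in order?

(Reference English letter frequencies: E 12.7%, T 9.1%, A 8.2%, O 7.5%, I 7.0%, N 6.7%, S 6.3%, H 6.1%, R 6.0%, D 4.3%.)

Step 1: Observed frequency of 'O' is 12.8%.
Step 2: Compute distances to each reference frequency and sort:
  E (12.7%): difference = 0.1% <-- BEST
  T (9.1%): difference = 3.7% <-- RUNNER-UP
  A (8.2%): difference = 4.6%
  O (7.5%): difference = 5.3%
  I (7.0%): difference = 5.8%
Step 3: Most likely is 'E' (12.7%, diff 0.1%); second most likely is 'T' (9.1%, diff 3.7%).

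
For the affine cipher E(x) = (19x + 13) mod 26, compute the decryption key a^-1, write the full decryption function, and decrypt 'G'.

Step 1: Find a^-1, the modular inverse of 19 mod 26.
Step 2: We need 19 * a^-1 = 1 (mod 26).
Step 3: 19 * 11 = 209 = 8 * 26 + 1, so a^-1 = 11.
Step 4: D(y) = 11(y - 13) mod 26.
Step 5: Apply to 'G' (y = 6): D(6) = 11 * (6 - 13) mod 26 = 11 * -7 mod 26 = 1 -> 'B'.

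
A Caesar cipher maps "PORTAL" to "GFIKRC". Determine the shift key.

Step 1: Compare first letters: P (position 15) -> G (position 6).
Step 2: Shift = (6 - 15) mod 26 = 17.
The shift value is 17.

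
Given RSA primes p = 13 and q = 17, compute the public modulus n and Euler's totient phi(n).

Step 1: n = p * q = 13 * 17 = 221.
Step 2: phi(n) = (p-1)(q-1) = 12 * 16 = 192.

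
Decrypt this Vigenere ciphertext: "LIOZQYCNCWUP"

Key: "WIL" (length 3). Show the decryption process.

Step 1: Key 'WIL' has length 3. Extended key: WILWILWILWIL
Step 2: Decrypt each position:
  L(11) - W(22) = 15 = P
  I(8) - I(8) = 0 = A
  O(14) - L(11) = 3 = D
  Z(25) - W(22) = 3 = D
  Q(16) - I(8) = 8 = I
  Y(24) - L(11) = 13 = N
  C(2) - W(22) = 6 = G
  N(13) - I(8) = 5 = F
  C(2) - L(11) = 17 = R
  W(22) - W(22) = 0 = A
  U(20) - I(8) = 12 = M
  P(15) - L(11) = 4 = E
Plaintext: PADDINGFRAME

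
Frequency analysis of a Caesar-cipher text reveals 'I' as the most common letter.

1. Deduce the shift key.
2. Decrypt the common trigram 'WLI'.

Step 1: In English, 'E' is the most frequent letter (12.7%).
Step 2: The most frequent ciphertext letter is 'I' (position 8).
Step 3: Shift = (8 - 4) mod 26 = 4.
Step 4: Decrypt 'WLI' by shifting back 4:
  W -> S
  L -> H
  I -> E
Step 5: 'WLI' decrypts to 'SHE'.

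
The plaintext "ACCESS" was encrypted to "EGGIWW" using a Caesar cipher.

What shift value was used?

Step 1: Compare first letters: A (position 0) -> E (position 4).
Step 2: Shift = (4 - 0) mod 26 = 4.
The shift value is 4.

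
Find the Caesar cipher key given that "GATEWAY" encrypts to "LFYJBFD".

Step 1: Compare first letters: G (position 6) -> L (position 11).
Step 2: Shift = (11 - 6) mod 26 = 5.
The shift value is 5.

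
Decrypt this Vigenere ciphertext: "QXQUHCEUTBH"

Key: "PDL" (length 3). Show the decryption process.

Step 1: Key 'PDL' has length 3. Extended key: PDLPDLPDLPD
Step 2: Decrypt each position:
  Q(16) - P(15) = 1 = B
  X(23) - D(3) = 20 = U
  Q(16) - L(11) = 5 = F
  U(20) - P(15) = 5 = F
  H(7) - D(3) = 4 = E
  C(2) - L(11) = 17 = R
  E(4) - P(15) = 15 = P
  U(20) - D(3) = 17 = R
  T(19) - L(11) = 8 = I
  B(1) - P(15) = 12 = M
  H(7) - D(3) = 4 = E
Plaintext: BUFFERPRIME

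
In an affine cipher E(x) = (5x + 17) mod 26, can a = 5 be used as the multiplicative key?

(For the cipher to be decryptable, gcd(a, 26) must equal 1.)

Step 1: Compute gcd(5, 26).
Step 2: gcd(5, 26) = 1.
Since gcd = 1, 5 is coprime with 26, so it is a valid key.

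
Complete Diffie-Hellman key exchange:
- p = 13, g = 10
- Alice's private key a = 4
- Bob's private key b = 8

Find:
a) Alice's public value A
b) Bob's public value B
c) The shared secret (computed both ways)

Step 1: A = g^a mod p = 10^4 mod 13 = 3.
Step 2: B = g^b mod p = 10^8 mod 13 = 9.
Step 3: Alice computes s = B^a mod p = 9^4 mod 13 = 9.
Step 4: Bob computes s = A^b mod p = 3^8 mod 13 = 9.
Both sides agree: shared secret = 9.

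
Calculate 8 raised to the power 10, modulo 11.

Step 1: Compute 8^10 mod 11 step by step, reducing modulo 11 at each step.
  8^1 mod 11 = 8
  8^2 mod 11 = (8 * 8) mod 11 = 9
  8^3 mod 11 = (9 * 8) mod 11 = 6
  8^4 mod 11 = (6 * 8) mod 11 = 4
  8^5 mod 11 = (4 * 8) mod 11 = 10
  8^6 mod 11 = (10 * 8) mod 11 = 3
  8^7 mod 11 = (3 * 8) mod 11 = 2
  8^8 mod 11 = (2 * 8) mod 11 = 5
  8^9 mod 11 = (5 * 8) mod 11 = 7
  8^10 mod 11 = (7 * 8) mod 11 = 1
Step 2: Result = 1.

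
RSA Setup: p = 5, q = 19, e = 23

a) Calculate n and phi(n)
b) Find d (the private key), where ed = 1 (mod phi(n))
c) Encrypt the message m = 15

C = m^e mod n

Step 1: n = 5 * 19 = 95.
Step 2: phi(n) = (5-1)(19-1) = 4 * 18 = 72.
Step 3: Find d = 23^(-1) mod 72 = 47.
  Verify: 23 * 47 = 1081 = 1 (mod 72).
Step 4: C = 15^23 mod 95 = 40.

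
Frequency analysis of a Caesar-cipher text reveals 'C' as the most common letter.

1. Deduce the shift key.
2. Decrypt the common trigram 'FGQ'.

Step 1: In English, 'E' is the most frequent letter (12.7%).
Step 2: The most frequent ciphertext letter is 'C' (position 2).
Step 3: Shift = (2 - 4) mod 26 = 24.
Step 4: Decrypt 'FGQ' by shifting back 24:
  F -> H
  G -> I
  Q -> S
Step 5: 'FGQ' decrypts to 'HIS'.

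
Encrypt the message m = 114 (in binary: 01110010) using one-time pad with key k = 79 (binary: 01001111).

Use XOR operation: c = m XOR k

Step 1: Write out the XOR operation bit by bit:
  Message: 01110010
  Key:     01001111
  XOR:     00111101
Step 2: Convert to decimal: 00111101 = 61.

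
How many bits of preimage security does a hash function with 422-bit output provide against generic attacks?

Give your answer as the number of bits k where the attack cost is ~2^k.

Step 1: The hash has a 422-bit output.
Step 2: Preimage resistance means: given a digest h(x), it should be infeasible to find any input that hashes to it.
With a 422-bit output there are 2^422 possible digests, so a generic brute-force preimage search costs about 2^422 evaluations.
Step 3: Security level = 422 bits.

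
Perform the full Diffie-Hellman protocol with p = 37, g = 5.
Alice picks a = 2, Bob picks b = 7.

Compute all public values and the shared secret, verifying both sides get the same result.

Step 1: A = g^a mod p = 5^2 mod 37 = 25.
Step 2: B = g^b mod p = 5^7 mod 37 = 18.
Step 3: Alice computes s = B^a mod p = 18^2 mod 37 = 28.
Step 4: Bob computes s = A^b mod p = 25^7 mod 37 = 28.
Both sides agree: shared secret = 28.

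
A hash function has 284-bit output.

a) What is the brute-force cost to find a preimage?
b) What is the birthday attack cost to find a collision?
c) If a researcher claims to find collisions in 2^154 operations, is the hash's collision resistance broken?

Step 1: Preimage resistance requires brute-force of 2^284 operations.
Step 2: Collision resistance (birthday bound) = 2^(284/2) = 2^142.
Step 3: The claimed attack costs 2^154 operations.
Step 4: Since 2^154 >= 2^142, the claimed attack is no faster than the generic birthday attack, so this does not break collision resistance.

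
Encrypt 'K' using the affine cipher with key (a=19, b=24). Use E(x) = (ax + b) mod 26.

Step 1: Convert 'K' to number: x = 10.
Step 2: E(10) = (19 * 10 + 24) mod 26 = 214 mod 26 = 6.
Step 3: Convert 6 back to letter: G.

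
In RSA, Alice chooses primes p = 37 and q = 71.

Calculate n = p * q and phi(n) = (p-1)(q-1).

Step 1: n = p * q = 37 * 71 = 2627.
Step 2: phi(n) = (p-1)(q-1) = 36 * 70 = 2520.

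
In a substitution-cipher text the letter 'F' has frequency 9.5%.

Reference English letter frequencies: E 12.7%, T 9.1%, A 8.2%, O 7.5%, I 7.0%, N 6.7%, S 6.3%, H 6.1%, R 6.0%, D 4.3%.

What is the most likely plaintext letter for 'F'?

Step 1: The observed frequency is 9.5%.
Step 2: Compare with English frequencies:
  E: 12.7% (difference: 3.2%)
  T: 9.1% (difference: 0.4%) <-- closest
  A: 8.2% (difference: 1.3%)
  O: 7.5% (difference: 2.0%)
  I: 7.0% (difference: 2.5%)
  N: 6.7% (difference: 2.8%)
  S: 6.3% (difference: 3.2%)
  H: 6.1% (difference: 3.4%)
  R: 6.0% (difference: 3.5%)
  D: 4.3% (difference: 5.2%)
Step 3: 'F' most likely represents 'T' (frequency 9.1%).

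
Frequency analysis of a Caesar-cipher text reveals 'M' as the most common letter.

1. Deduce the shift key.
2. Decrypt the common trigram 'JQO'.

Step 1: In English, 'E' is the most frequent letter (12.7%).
Step 2: The most frequent ciphertext letter is 'M' (position 12).
Step 3: Shift = (12 - 4) mod 26 = 8.
Step 4: Decrypt 'JQO' by shifting back 8:
  J -> B
  Q -> I
  O -> G
Step 5: 'JQO' decrypts to 'BIG'.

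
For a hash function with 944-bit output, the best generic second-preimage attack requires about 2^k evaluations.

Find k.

Step 1: The hash has a 944-bit output.
Step 2: Second-preimage resistance means: given a specific input x, it should be infeasible to find a different y with h(y) = h(x).
With a 944-bit output, a generic search for a second preimage costs about 2^944 evaluations (each trial matches the fixed target with probability 2^-944).
Step 3: Security level = 944 bits.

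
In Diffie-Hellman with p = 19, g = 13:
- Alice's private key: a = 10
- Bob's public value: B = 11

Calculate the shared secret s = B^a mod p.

Step 1: s = B^a mod p = 11^10 mod 19.
  11^1 mod 19 = 11
  11^2 mod 19 = (11 * 11) mod 19 = 7
  11^3 mod 19 = (7 * 11) mod 19 = 1
  11^4 mod 19 = (1 * 11) mod 19 = 11
  11^5 mod 19 = (11 * 11) mod 19 = 7
  11^6 mod 19 = (7 * 11) mod 19 = 1
  11^7 mod 19 = (1 * 11) mod 19 = 11
  11^8 mod 19 = (11 * 11) mod 19 = 7
  11^9 mod 19 = (7 * 11) mod 19 = 1
  11^10 mod 19 = (1 * 11) mod 19 = 11
Result: shared secret = 11.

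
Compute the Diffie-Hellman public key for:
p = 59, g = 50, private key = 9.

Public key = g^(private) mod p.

Step 1: A = g^a mod p = 50^9 mod 59.
  50^1 mod 59 = 50
  50^2 mod 59 = (50 * 50) mod 59 = 22
  50^3 mod 59 = (22 * 50) mod 59 = 38
  50^4 mod 59 = (38 * 50) mod 59 = 12
  50^5 mod 59 = (12 * 50) mod 59 = 10
  50^6 mod 59 = (10 * 50) mod 59 = 28
  50^7 mod 59 = (28 * 50) mod 59 = 43
  50^8 mod 59 = (43 * 50) mod 59 = 26
  50^9 mod 59 = (26 * 50) mod 59 = 2
Result: A = 2.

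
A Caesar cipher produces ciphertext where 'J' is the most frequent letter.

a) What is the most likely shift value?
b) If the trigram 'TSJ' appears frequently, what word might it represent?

Step 1: In English, 'E' is the most frequent letter (12.7%).
Step 2: The most frequent ciphertext letter is 'J' (position 9).
Step 3: Shift = (9 - 4) mod 26 = 5.
Step 4: Decrypt 'TSJ' by shifting back 5:
  T -> O
  S -> N
  J -> E
Step 5: 'TSJ' decrypts to 'ONE'.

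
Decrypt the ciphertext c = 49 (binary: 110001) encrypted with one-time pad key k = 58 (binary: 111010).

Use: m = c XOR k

Step 1: XOR ciphertext with key:
  Ciphertext: 110001
  Key:        111010
  XOR:        001011
Step 2: Plaintext = 001011 = 11 in decimal.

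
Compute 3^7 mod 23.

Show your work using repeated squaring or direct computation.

Step 1: Compute 3^7 mod 23 step by step, reducing modulo 23 at each step.
  3^1 mod 23 = 3
  3^2 mod 23 = (3 * 3) mod 23 = 9
  3^3 mod 23 = (9 * 3) mod 23 = 4
  3^4 mod 23 = (4 * 3) mod 23 = 12
  3^5 mod 23 = (12 * 3) mod 23 = 13
  3^6 mod 23 = (13 * 3) mod 23 = 16
  3^7 mod 23 = (16 * 3) mod 23 = 2
Step 2: Result = 2.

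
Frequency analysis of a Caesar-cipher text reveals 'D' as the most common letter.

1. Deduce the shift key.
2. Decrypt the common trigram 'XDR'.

Step 1: In English, 'E' is the most frequent letter (12.7%).
Step 2: The most frequent ciphertext letter is 'D' (position 3).
Step 3: Shift = (3 - 4) mod 26 = 25.
Step 4: Decrypt 'XDR' by shifting back 25:
  X -> Y
  D -> E
  R -> S
Step 5: 'XDR' decrypts to 'YES'.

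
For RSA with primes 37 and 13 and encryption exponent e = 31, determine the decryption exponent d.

Step 1: n = 37 * 13 = 481.
Step 2: phi(n) = 36 * 12 = 432.
Step 3: Find d such that 31 * d = 1 (mod 432).
Step 4: d = 31^(-1) mod 432 = 223.
Verification: 31 * 223 = 6913 = 16 * 432 + 1.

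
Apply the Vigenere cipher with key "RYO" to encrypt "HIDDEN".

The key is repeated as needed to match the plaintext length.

Step 1: Repeat key to match plaintext length:
  Plaintext: HIDDEN
  Key:       RYORYO
Step 2: Encrypt each letter:
  H(7) + R(17) = (7+17) mod 26 = 24 = Y
  I(8) + Y(24) = (8+24) mod 26 = 6 = G
  D(3) + O(14) = (3+14) mod 26 = 17 = R
  D(3) + R(17) = (3+17) mod 26 = 20 = U
  E(4) + Y(24) = (4+24) mod 26 = 2 = C
  N(13) + O(14) = (13+14) mod 26 = 1 = B
Ciphertext: YGRUCB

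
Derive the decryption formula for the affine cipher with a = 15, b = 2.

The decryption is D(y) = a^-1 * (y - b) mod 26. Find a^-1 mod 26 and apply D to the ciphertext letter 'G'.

Step 1: Find a^-1, the modular inverse of 15 mod 26.
Step 2: We need 15 * a^-1 = 1 (mod 26).
Step 3: 15 * 7 = 105 = 4 * 26 + 1, so a^-1 = 7.
Step 4: D(y) = 7(y - 2) mod 26.
Step 5: Apply to 'G' (y = 6): D(6) = 7 * (6 - 2) mod 26 = 7 * 4 mod 26 = 2 -> 'C'.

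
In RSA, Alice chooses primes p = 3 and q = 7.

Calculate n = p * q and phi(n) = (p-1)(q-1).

Step 1: n = p * q = 3 * 7 = 21.
Step 2: phi(n) = (p-1)(q-1) = 2 * 6 = 12.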